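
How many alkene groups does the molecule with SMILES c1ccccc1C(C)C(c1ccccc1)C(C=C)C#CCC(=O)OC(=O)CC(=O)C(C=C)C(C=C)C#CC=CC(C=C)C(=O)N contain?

Taking each segment in turn:
  C6H5: C6H5– phenyl ring → arene.
  CH(C6H5): pendant –C6H5: benzene ring → arene.
  CH(CH=CH2): pendant –CH=CH2: C=C double bond → alkene.
  C≡C: C≡C triple bond → alkyne.
  CH2CO-O-COCH2: two acyl groups sharing one oxygen, –C(=O)–O–C(=O)– → anhydride.
  CO: –C(=O)– with carbon on both sides → ketone.
  CH(CH=CH2): pendant –CH=CH2: C=C double bond → alkene.
  CH(CH=CH2): pendant –CH=CH2: C=C double bond → alkene.
  C≡C: C≡C triple bond → alkyne.
  CH=CH: C=C double bond → alkene.
  CH(CH=CH2): pendant –CH=CH2: C=C double bond → alkene.
  CONH2: –C(=O)NH2: carbonyl C bonded to C and to N → amide (the N is not a separate amine).
Alkene appears at: CH(CH=CH2), CH(CH=CH2), CH(CH=CH2), CH=CH, CH(CH=CH2) → 5.

5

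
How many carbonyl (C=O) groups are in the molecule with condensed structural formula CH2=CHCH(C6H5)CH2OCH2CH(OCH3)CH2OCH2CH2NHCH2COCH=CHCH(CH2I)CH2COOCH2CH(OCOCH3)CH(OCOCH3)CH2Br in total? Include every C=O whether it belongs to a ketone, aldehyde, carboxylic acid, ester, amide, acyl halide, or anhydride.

CO: ketone, 1 C=O (running total 1).
CH2COOCH2: ester, 1 C=O (running total 2).
CH(OCOCH3): ester, 1 C=O (running total 3).
CH(OCOCH3): ester, 1 C=O (running total 4).

4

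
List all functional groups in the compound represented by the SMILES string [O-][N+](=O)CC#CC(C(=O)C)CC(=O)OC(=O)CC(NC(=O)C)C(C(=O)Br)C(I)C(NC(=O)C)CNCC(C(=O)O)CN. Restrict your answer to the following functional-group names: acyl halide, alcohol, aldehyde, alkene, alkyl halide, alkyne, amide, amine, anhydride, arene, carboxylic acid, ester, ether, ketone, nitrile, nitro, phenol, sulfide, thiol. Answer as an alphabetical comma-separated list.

acyl halide, alkyl halide, alkyne, amide, amine, anhydride, carboxylic acid, ketone, nitro

–NO2 on carbon → nitro group.
C≡C triple bond → alkyne.
pendant –COCH3: carbonyl C bonded to two carbons → ketone.
two acyl groups sharing one oxygen, –C(=O)–O–C(=O)– → anhydride.
pendant –NHC(=O)CH3: N bonded to a carbonyl → amide (not amine).
pendant –C(=O)X: carbonyl C bonded to C and halogen → acyl halide.
halogen on an sp³ carbon → alkyl halide.
pendant –NHC(=O)CH3: N bonded to a carbonyl → amide (not amine).
C–N–C with sp³ carbons and no adjacent C=O → amine (secondary).
pendant –COOH: carbonyl C bonded to C and –OH → carboxylic acid.
–NH2 on an sp³ carbon with no adjacent C=O → amine.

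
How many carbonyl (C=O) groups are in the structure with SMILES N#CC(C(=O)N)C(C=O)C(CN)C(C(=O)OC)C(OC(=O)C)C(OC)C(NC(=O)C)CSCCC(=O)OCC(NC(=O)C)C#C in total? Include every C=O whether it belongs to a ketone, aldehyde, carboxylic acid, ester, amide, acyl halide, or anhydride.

CH(CONH2): amide, 1 C=O (running total 1).
CH(CHO): aldehyde, 1 C=O (running total 2).
CH(COOCH3): ester, 1 C=O (running total 3).
CH(OCOCH3): ester, 1 C=O (running total 4).
CH(NHCOCH3): amide, 1 C=O (running total 5).
CH2COOCH2: ester, 1 C=O (running total 6).
CH(NHCOCH3): amide, 1 C=O (running total 7).

7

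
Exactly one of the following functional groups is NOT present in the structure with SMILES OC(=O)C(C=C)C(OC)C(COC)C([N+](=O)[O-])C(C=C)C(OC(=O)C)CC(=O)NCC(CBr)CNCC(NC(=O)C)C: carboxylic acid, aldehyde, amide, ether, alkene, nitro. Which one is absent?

carboxylic acid: present (HOOC — –COOH: carbonyl C bonded to –OH and C → carboxylic acid (the –OH is not a separate alcohol)).
amide: present (CH2CONHCH2 — –C(=O)–N– linkage → amide (the N is not an amine)).
ether: present (CH(OCH3) — pendant –OCH3: C–O–C with sp³ C, no adjacent C=O → ether).
alkene: present (CH(CH=CH2) — pendant –CH=CH2: C=C double bond → alkene).
nitro: present (CH(NO2) — –NO2 on an sp³ carbon → nitro (the N=O is not a carbonyl)).
aldehyde: absent. In HOOC, the carbonyl carbon bears –OH, not –H, so it is a carboxylic acid.

aldehyde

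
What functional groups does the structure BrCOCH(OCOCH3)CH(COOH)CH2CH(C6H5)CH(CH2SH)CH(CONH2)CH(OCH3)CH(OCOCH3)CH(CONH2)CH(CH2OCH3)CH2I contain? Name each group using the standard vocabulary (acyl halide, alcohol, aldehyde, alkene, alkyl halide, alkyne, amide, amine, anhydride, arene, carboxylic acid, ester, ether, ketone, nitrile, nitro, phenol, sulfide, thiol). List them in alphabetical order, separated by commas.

Taking each segment in turn:
  BrCO: –C(=O)Br: carbonyl C bonded to C and to a halogen → acyl halide (not alkyl halide).
  CH(OCOCH3): pendant –OC(=O)CH3: an acyloxy group → ester.
  CH(COOH): pendant –COOH: carbonyl C bonded to C and –OH → carboxylic acid.
  CH(C6H5): pendant –C6H5: benzene ring → arene.
  CH(CH2SH): pendant –CH2SH → thiol.
  CH(CONH2): pendant –CONH2: carbonyl C bonded to C and N → amide.
  CH(OCH3): pendant –OCH3: C–O–C with sp³ C, no adjacent C=O → ether.
  CH(OCOCH3): pendant –OC(=O)CH3: an acyloxy group → ester.
  CH(CONH2): pendant –CONH2: carbonyl C bonded to C and N → amide.
  CH(CH2OCH3): pendant –CH2OCH3: C–O–C linkage → ether.
  CH2I: halogen on an sp³ carbon → alkyl halide.

acyl halide, alkyl halide, amide, arene, carboxylic acid, ester, ether, thiol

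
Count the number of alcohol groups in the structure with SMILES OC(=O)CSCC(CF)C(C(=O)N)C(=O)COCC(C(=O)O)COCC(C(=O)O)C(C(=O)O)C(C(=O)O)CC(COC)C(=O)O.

0

–COOH: carbonyl C bonded to –OH and C → carboxylic acid (the –OH is not a separate alcohol).
C–S–C linkage → sulfide (thioether).
pendant –CH2X: halogen on sp³ carbon → alkyl halide.
pendant –CONH2: carbonyl C bonded to C and N → amide.
–C(=O)– with carbon on both sides → ketone.
C–O–C with sp³ carbons on both sides and no adjacent C=O → ether.
pendant –COOH: carbonyl C bonded to C and –OH → carboxylic acid.
C–O–C with sp³ carbons on both sides and no adjacent C=O → ether.
pendant –COOH: carbonyl C bonded to C and –OH → carboxylic acid.
pendant –COOH: carbonyl C bonded to C and –OH → carboxylic acid.
pendant –COOH: carbonyl C bonded to C and –OH → carboxylic acid.
pendant –CH2OCH3: C–O–C linkage → ether.
–COOH: carbonyl C bonded to –OH and C → carboxylic acid (the –OH is not a separate alcohol).
No segment is a alcohol: HOOC is carboxylic acid, not alcohol; CO is ketone, not alcohol; CH2OCH2 is ether, not alcohol. → 0.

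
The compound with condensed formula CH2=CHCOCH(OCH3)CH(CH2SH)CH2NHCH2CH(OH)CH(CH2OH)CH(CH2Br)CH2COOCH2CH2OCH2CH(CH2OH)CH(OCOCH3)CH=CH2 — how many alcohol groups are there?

Taking each segment in turn:
  CH2=CH: C=C double bond → alkene.
  CO: –C(=O)– with carbon on both sides → ketone.
  CH(OCH3): pendant –OCH3: C–O–C with sp³ C, no adjacent C=O → ether.
  CH(CH2SH): pendant –CH2SH → thiol.
  CH2NHCH2: C–N–C with sp³ carbons and no adjacent C=O → amine (secondary).
  CH(OH): –OH on an sp³ carbon → alcohol (secondary).
  CH(CH2OH): pendant –CH2OH on an sp³ backbone C → alcohol.
  CH(CH2Br): pendant –CH2X: halogen on sp³ carbon → alkyl halide.
  CH2COOCH2: –C(=O)–O–C with C on the carbonyl side → ester.
  CH2OCH2: C–O–C with sp³ carbons on both sides and no adjacent C=O → ether.
  CH(CH2OH): pendant –CH2OH on an sp³ backbone C → alcohol.
  CH(OCOCH3): pendant –OC(=O)CH3: an acyloxy group → ester.
  CH=CH2: C=C double bond → alkene.
Alcohol appears at: CH(OH), CH(CH2OH), CH(CH2OH) → 3.

3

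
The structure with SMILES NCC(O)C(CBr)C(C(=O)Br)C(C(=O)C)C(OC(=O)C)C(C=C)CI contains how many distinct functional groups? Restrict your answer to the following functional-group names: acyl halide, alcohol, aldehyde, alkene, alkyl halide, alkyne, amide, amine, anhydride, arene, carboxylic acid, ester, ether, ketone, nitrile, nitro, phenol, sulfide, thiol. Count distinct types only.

Reading the structure from left to right:
  H2NCH2: –NH2 on an sp³ carbon with no adjacent C=O → amine.
  CH(OH): –OH on an sp³ carbon → alcohol (secondary).
  CH(CH2Br): pendant –CH2X: halogen on sp³ carbon → alkyl halide.
  CH(COBr): pendant –C(=O)X: carbonyl C bonded to C and halogen → acyl halide.
  CH(COCH3): pendant –COCH3: carbonyl C bonded to two carbons → ketone.
  CH(OCOCH3): pendant –OC(=O)CH3: an acyloxy group → ester.
  CH(CH=CH2): pendant –CH=CH2: C=C double bond → alkene.
  CH2I: halogen on an sp³ carbon → alkyl halide.
Distinct types present: acyl halide, alcohol, alkene, alkyl halide, amine, ester, ketone.

7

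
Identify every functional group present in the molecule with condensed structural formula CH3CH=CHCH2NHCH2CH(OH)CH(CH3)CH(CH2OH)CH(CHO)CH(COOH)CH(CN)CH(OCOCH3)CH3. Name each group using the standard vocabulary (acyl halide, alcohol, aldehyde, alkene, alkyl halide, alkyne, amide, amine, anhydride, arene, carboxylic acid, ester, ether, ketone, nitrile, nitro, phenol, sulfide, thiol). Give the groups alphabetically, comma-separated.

alcohol, aldehyde, alkene, amine, carboxylic acid, ester, nitrile

Working along the chain:
  CH=CH: C=C double bond → alkene.
  CH2NHCH2: C–N–C with sp³ carbons and no adjacent C=O → amine (secondary).
  CH(OH): –OH on an sp³ carbon → alcohol (secondary).
  CH(CH2OH): pendant –CH2OH on an sp³ backbone C → alcohol.
  CH(CHO): pendant –CHO: carbonyl C bonded to C and H → aldehyde.
  CH(COOH): pendant –COOH: carbonyl C bonded to C and –OH → carboxylic acid.
  CH(CN): pendant –C≡N: nitrile.
  CH(OCOCH3): pendant –OC(=O)CH3: an acyloxy group → ester.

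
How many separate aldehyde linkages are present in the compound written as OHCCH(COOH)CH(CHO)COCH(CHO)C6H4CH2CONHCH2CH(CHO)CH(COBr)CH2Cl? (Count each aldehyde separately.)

Reading the structure from left to right:
  OHC: terminal –CHO: carbonyl C bonded to H and C → aldehyde.
  CH(COOH): pendant –COOH: carbonyl C bonded to C and –OH → carboxylic acid.
  CH(CHO): pendant –CHO: carbonyl C bonded to C and H → aldehyde.
  CO: –C(=O)– with carbon on both sides → ketone.
  CH(CHO): pendant –CHO: carbonyl C bonded to C and H → aldehyde.
  C6H4: para-disubstituted benzene ring → arene.
  CH2CONHCH2: –C(=O)–N– linkage → amide (the N is not an amine).
  CH(CHO): pendant –CHO: carbonyl C bonded to C and H → aldehyde.
  CH(COBr): pendant –C(=O)X: carbonyl C bonded to C and halogen → acyl halide.
  CH2Cl: halogen on an sp³ carbon → alkyl halide.
Aldehyde appears at: OHC, CH(CHO), CH(CHO), CH(CHO) → 4.

4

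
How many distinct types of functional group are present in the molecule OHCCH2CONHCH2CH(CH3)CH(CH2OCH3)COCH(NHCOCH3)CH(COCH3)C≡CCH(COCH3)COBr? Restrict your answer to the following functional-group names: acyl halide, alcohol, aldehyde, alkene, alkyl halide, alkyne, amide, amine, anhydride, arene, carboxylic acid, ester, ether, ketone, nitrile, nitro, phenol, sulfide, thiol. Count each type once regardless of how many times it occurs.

Taking each segment in turn:
  OHC: terminal –CHO: carbonyl C bonded to H and C → aldehyde.
  CH2CONHCH2: –C(=O)–N– linkage → amide (the N is not an amine).
  CH(CH2OCH3): pendant –CH2OCH3: C–O–C linkage → ether.
  CO: –C(=O)– with carbon on both sides → ketone.
  CH(NHCOCH3): pendant –NHC(=O)CH3: N bonded to a carbonyl → amide (not amine).
  CH(COCH3): pendant –COCH3: carbonyl C bonded to two carbons → ketone.
  C≡C: C≡C triple bond → alkyne.
  CH(COCH3): pendant –COCH3: carbonyl C bonded to two carbons → ketone.
  COBr: –C(=O)Br: carbonyl C bonded to C and to a halogen → acyl halide (not alkyl halide).
Distinct types present: acyl halide, aldehyde, alkyne, amide, ether, ketone.

6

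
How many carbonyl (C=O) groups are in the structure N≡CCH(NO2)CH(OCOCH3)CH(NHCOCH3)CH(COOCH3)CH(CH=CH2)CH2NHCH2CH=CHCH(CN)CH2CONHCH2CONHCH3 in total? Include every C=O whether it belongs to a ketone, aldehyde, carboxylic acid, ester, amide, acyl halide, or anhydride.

5

CH(OCOCH3): ester, 1 C=O (running total 1).
CH(NHCOCH3): amide, 1 C=O (running total 2).
CH(COOCH3): ester, 1 C=O (running total 3).
CH2CONHCH2: amide, 1 C=O (running total 4).
CONHCH3: amide, 1 C=O (running total 5).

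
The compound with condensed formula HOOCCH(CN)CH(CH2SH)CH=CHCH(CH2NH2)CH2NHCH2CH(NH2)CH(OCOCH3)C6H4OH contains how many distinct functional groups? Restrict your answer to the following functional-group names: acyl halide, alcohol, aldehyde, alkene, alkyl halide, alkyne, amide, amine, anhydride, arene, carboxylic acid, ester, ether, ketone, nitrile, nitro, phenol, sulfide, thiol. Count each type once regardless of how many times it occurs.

–COOH: carbonyl C bonded to –OH and C → carboxylic acid (the –OH is not a separate alcohol).
pendant –C≡N: nitrile.
pendant –CH2SH → thiol.
C=C double bond → alkene.
pendant –CH2NH2: N on sp³ C, no adjacent C=O → amine.
C–N–C with sp³ carbons and no adjacent C=O → amine (secondary).
–NH2 on an sp³ carbon with no adjacent C=O → amine.
pendant –OC(=O)CH3: an acyloxy group → ester.
–OH attached directly to an aromatic ring → phenol (not alcohol); the ring itself is an arene.
Distinct types present: alkene, amine, arene, carboxylic acid, ester, nitrile, phenol, thiol.

8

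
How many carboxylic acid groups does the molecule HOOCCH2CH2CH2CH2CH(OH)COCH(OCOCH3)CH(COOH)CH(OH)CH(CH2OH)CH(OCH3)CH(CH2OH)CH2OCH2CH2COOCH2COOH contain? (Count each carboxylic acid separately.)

–COOH: carbonyl C bonded to –OH and C → carboxylic acid (the –OH is not a separate alcohol).
–OH on an sp³ carbon → alcohol (secondary).
–C(=O)– with carbon on both sides → ketone.
pendant –OC(=O)CH3: an acyloxy group → ester.
pendant –COOH: carbonyl C bonded to C and –OH → carboxylic acid.
–OH on an sp³ carbon → alcohol (secondary).
pendant –CH2OH on an sp³ backbone C → alcohol.
pendant –OCH3: C–O–C with sp³ C, no adjacent C=O → ether.
pendant –CH2OH on an sp³ backbone C → alcohol.
C–O–C with sp³ carbons on both sides and no adjacent C=O → ether.
–C(=O)–O–C with C on the carbonyl side → ester.
–COOH: carbonyl C bonded to –OH and C → carboxylic acid (the –OH is not a separate alcohol).
Carboxylic acid appears at: HOOC, CH(COOH), COOH → 3.

3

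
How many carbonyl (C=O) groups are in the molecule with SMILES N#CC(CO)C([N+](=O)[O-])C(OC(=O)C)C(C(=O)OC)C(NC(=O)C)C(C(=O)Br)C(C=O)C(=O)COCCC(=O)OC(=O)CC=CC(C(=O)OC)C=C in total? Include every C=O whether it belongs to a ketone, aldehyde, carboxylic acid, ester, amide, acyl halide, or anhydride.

CH(OCOCH3): ester, 1 C=O (running total 1).
CH(COOCH3): ester, 1 C=O (running total 2).
CH(NHCOCH3): amide, 1 C=O (running total 3).
CH(COBr): acyl halide, 1 C=O (running total 4).
CH(CHO): aldehyde, 1 C=O (running total 5).
CO: ketone, 1 C=O (running total 6).
CH2CO-O-COCH2: anhydride, 2 C=O (running total 8).
CH(COOCH3): ester, 1 C=O (running total 9).

9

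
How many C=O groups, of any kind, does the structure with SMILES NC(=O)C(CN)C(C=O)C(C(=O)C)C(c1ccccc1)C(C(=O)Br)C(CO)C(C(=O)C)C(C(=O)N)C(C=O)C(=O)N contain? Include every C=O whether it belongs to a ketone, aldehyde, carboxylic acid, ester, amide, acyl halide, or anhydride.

H2NCO: amide, 1 C=O (running total 1).
CH(CHO): aldehyde, 1 C=O (running total 2).
CH(COCH3): ketone, 1 C=O (running total 3).
CH(COBr): acyl halide, 1 C=O (running total 4).
CH(COCH3): ketone, 1 C=O (running total 5).
CH(CONH2): amide, 1 C=O (running total 6).
CH(CHO): aldehyde, 1 C=O (running total 7).
CONH2: amide, 1 C=O (running total 8).

8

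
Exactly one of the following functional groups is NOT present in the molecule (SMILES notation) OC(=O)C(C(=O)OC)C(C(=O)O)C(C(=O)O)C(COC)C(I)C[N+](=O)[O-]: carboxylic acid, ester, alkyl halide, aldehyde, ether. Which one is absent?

alkyl halide: present (CH(I) — halogen on an sp³ carbon → alkyl halide).
ether: present (CH(CH2OCH3) — pendant –CH2OCH3: C–O–C linkage → ether).
carboxylic acid: present (HOOC — –COOH: carbonyl C bonded to –OH and C → carboxylic acid (the –OH is not a separate alcohol)).
ester: present (CH(COOCH3) — pendant –COOCH3: carbonyl C bonded to C and –OCH3 → ester).
aldehyde: absent. In each of HOOC and CH(COOH), the carbonyl carbon bears –OH, not –H, so it is a carboxylic acid.

aldehyde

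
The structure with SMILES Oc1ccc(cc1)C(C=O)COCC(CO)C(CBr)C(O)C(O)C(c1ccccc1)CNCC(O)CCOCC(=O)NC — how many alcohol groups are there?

4

Reading the structure from left to right:
  HOC6H4: –OH attached directly to an aromatic ring → phenol (not alcohol); the ring itself is an arene.
  CH(CHO): pendant –CHO: carbonyl C bonded to C and H → aldehyde.
  CH2OCH2: C–O–C with sp³ carbons on both sides and no adjacent C=O → ether.
  CH(CH2OH): pendant –CH2OH on an sp³ backbone C → alcohol.
  CH(CH2Br): pendant –CH2X: halogen on sp³ carbon → alkyl halide.
  CH(OH): –OH on an sp³ carbon → alcohol (secondary).
  CH(OH): –OH on an sp³ carbon → alcohol (secondary).
  CH(C6H5): pendant –C6H5: benzene ring → arene.
  CH2NHCH2: C–N–C with sp³ carbons and no adjacent C=O → amine (secondary).
  CH(OH): –OH on an sp³ carbon → alcohol (secondary).
  CH2OCH2: C–O–C with sp³ carbons on both sides and no adjacent C=O → ether.
  CONHCH3: –C(=O)NHCH3: carbonyl C bonded to C and to N → amide (the N is not an amine).
Alcohol appears at: CH(CH2OH), CH(OH), CH(OH), CH(OH) → 4.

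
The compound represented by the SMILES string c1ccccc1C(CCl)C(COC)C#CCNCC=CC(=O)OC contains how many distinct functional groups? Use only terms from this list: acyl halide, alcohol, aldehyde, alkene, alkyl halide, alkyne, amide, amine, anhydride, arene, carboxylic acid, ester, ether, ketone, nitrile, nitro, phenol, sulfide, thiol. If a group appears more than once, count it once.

7

Taking each segment in turn:
  C6H5: C6H5– phenyl ring → arene.
  CH(CH2Cl): pendant –CH2X: halogen on sp³ carbon → alkyl halide.
  CH(CH2OCH3): pendant –CH2OCH3: C–O–C linkage → ether.
  C≡C: C≡C triple bond → alkyne.
  CH2NHCH2: C–N–C with sp³ carbons and no adjacent C=O → amine (secondary).
  CH=CH: C=C double bond → alkene.
  COOCH3: –C(=O)OCH3: carbonyl C bonded to C and to –OCH3 → ester (not ketone + ether).
Distinct types present: alkene, alkyl halide, alkyne, amine, arene, ester, ether.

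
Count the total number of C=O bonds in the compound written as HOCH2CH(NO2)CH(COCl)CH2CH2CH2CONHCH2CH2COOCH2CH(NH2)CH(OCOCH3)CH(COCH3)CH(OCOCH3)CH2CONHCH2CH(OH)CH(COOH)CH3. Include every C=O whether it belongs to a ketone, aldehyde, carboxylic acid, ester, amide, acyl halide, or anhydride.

CH(COCl): acyl halide, 1 C=O (running total 1).
CH2CONHCH2: amide, 1 C=O (running total 2).
CH2COOCH2: ester, 1 C=O (running total 3).
CH(OCOCH3): ester, 1 C=O (running total 4).
CH(COCH3): ketone, 1 C=O (running total 5).
CH(OCOCH3): ester, 1 C=O (running total 6).
CH2CONHCH2: amide, 1 C=O (running total 7).
CH(COOH): carboxylic acid, 1 C=O (running total 8).

8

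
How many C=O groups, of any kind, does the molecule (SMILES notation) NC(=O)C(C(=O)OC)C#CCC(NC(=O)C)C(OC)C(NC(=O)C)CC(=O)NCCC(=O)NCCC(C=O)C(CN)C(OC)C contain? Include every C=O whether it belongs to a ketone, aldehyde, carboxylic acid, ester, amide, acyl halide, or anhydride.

7

H2NCO: amide, 1 C=O (running total 1).
CH(COOCH3): ester, 1 C=O (running total 2).
CH(NHCOCH3): amide, 1 C=O (running total 3).
CH(NHCOCH3): amide, 1 C=O (running total 4).
CH2CONHCH2: amide, 1 C=O (running total 5).
CH2CONHCH2: amide, 1 C=O (running total 6).
CH(CHO): aldehyde, 1 C=O (running total 7).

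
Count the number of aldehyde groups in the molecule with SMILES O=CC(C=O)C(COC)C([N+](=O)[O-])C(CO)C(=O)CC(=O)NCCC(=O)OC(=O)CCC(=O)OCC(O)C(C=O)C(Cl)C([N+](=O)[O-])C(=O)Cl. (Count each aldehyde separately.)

3

Working along the chain:
  OHC: terminal –CHO: carbonyl C bonded to H and C → aldehyde.
  CH(CHO): pendant –CHO: carbonyl C bonded to C and H → aldehyde.
  CH(CH2OCH3): pendant –CH2OCH3: C–O–C linkage → ether.
  CH(NO2): –NO2 on an sp³ carbon → nitro (the N=O is not a carbonyl).
  CH(CH2OH): pendant –CH2OH on an sp³ backbone C → alcohol.
  CO: –C(=O)– with carbon on both sides → ketone.
  CH2CONHCH2: –C(=O)–N– linkage → amide (the N is not an amine).
  CH2CO-O-COCH2: two acyl groups sharing one oxygen, –C(=O)–O–C(=O)– → anhydride.
  CH2COOCH2: –C(=O)–O–C with C on the carbonyl side → ester.
  CH(OH): –OH on an sp³ carbon → alcohol (secondary).
  CH(CHO): pendant –CHO: carbonyl C bonded to C and H → aldehyde.
  CH(Cl): halogen on an sp³ carbon → alkyl halide.
  CH(NO2): –NO2 on an sp³ carbon → nitro (the N=O is not a carbonyl).
  COCl: –C(=O)Cl: carbonyl C bonded to C and to a halogen → acyl halide (not alkyl halide).
Aldehyde appears at: OHC, CH(CHO), CH(CHO) → 3.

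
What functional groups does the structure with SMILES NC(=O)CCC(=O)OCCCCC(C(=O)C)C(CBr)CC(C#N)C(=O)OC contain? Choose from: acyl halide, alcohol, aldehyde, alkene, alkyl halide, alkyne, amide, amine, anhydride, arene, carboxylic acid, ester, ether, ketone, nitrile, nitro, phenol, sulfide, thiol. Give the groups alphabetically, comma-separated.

Working along the chain:
  H2NCO: –C(=O)NH2: carbonyl C bonded to C and to N → amide (the N is not a separate amine).
  CH2COOCH2: –C(=O)–O–C with C on the carbonyl side → ester.
  CH(COCH3): pendant –COCH3: carbonyl C bonded to two carbons → ketone.
  CH(CH2Br): pendant –CH2X: halogen on sp³ carbon → alkyl halide.
  CH(CN): pendant –C≡N: nitrile.
  COOCH3: –C(=O)OCH3: carbonyl C bonded to C and to –OCH3 → ester (not ketone + ether).

alkyl halide, amide, ester, ketone, nitrile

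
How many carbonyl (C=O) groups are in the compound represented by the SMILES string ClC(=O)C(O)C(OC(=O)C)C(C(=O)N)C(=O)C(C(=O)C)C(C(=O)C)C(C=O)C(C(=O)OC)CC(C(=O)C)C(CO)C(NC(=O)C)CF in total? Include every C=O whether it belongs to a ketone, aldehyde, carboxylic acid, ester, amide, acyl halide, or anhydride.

ClCO: acyl halide, 1 C=O (running total 1).
CH(OCOCH3): ester, 1 C=O (running total 2).
CH(CONH2): amide, 1 C=O (running total 3).
CO: ketone, 1 C=O (running total 4).
CH(COCH3): ketone, 1 C=O (running total 5).
CH(COCH3): ketone, 1 C=O (running total 6).
CH(CHO): aldehyde, 1 C=O (running total 7).
CH(COOCH3): ester, 1 C=O (running total 8).
CH(COCH3): ketone, 1 C=O (running total 9).
CH(NHCOCH3): amide, 1 C=O (running total 10).

10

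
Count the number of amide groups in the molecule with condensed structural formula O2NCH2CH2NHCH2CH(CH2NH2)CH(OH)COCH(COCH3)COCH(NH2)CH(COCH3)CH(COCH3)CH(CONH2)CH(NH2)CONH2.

–NO2 on carbon → nitro group.
C–N–C with sp³ carbons and no adjacent C=O → amine (secondary).
pendant –CH2NH2: N on sp³ C, no adjacent C=O → amine.
–OH on an sp³ carbon → alcohol (secondary).
–C(=O)– with carbon on both sides → ketone.
pendant –COCH3: carbonyl C bonded to two carbons → ketone.
–C(=O)– with carbon on both sides → ketone.
–NH2 on an sp³ carbon with no adjacent C=O → amine.
pendant –COCH3: carbonyl C bonded to two carbons → ketone.
pendant –COCH3: carbonyl C bonded to two carbons → ketone.
pendant –CONH2: carbonyl C bonded to C and N → amide.
–NH2 on an sp³ carbon with no adjacent C=O → amine.
–C(=O)NH2: carbonyl C bonded to C and to N → amide (the N is not a separate amine).
Amide appears at: CH(CONH2), CONH2 → 2.

2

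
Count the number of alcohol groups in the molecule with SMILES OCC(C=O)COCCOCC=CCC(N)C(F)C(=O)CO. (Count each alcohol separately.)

HO– on an sp³ carbon → alcohol.
pendant –CHO: carbonyl C bonded to C and H → aldehyde.
C–O–C with sp³ carbons on both sides and no adjacent C=O → ether.
C–O–C with sp³ carbons on both sides and no adjacent C=O → ether.
C=C double bond → alkene.
–NH2 on an sp³ carbon with no adjacent C=O → amine.
halogen on an sp³ carbon → alkyl halide.
–C(=O)– with carbon on both sides → ketone.
–OH on an sp³ carbon → alcohol.
Alcohol appears at: HOCH2, CH2OH → 2.

2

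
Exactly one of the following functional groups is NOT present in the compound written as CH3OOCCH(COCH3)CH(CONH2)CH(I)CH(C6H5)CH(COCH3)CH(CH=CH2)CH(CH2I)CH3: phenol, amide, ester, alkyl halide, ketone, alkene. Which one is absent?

ester: present (CH3OOC — CH3O–C(=O)–: carbonyl C bonded to C and to –OCH3 → ester (not ketone + ether)).
ketone: present (CH(COCH3) — pendant –COCH3: carbonyl C bonded to two carbons → ketone).
alkyl halide: present (CH(I) — halogen on an sp³ carbon → alkyl halide).
amide: present (CH(CONH2) — pendant –CONH2: carbonyl C bonded to C and N → amide).
alkene: present (CH(CH=CH2) — pendant –CH=CH2: C=C double bond → alkene).
phenol: no segment matches this pattern.

phenol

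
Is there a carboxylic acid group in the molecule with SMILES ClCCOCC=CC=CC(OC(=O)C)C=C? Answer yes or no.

Reading the structure from left to right:
  ClCH2: halogen on an sp³ carbon → alkyl halide.
  CH2OCH2: C–O–C with sp³ carbons on both sides and no adjacent C=O → ether.
  CH=CH: C=C double bond → alkene.
  CH=CH: C=C double bond → alkene.
  CH(OCOCH3): pendant –OC(=O)CH3: an acyloxy group → ester.
  CH=CH2: C=C double bond → alkene.
In CH(OCOCH3), the acyl oxygen is bonded to carbon (–O–C), not to H, so this is an ester.
The groups actually present are: alkene, alkyl halide, ester, ether.

no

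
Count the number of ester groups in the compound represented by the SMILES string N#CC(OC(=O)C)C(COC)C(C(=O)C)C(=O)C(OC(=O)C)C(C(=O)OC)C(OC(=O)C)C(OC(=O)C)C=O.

Reading the structure from left to right:
  N≡C: N≡C–: carbon triple-bonded to nitrogen → nitrile.
  CH(OCOCH3): pendant –OC(=O)CH3: an acyloxy group → ester.
  CH(CH2OCH3): pendant –CH2OCH3: C–O–C linkage → ether.
  CH(COCH3): pendant –COCH3: carbonyl C bonded to two carbons → ketone.
  CO: –C(=O)– with carbon on both sides → ketone.
  CH(OCOCH3): pendant –OC(=O)CH3: an acyloxy group → ester.
  CH(COOCH3): pendant –COOCH3: carbonyl C bonded to C and –OCH3 → ester.
  CH(OCOCH3): pendant –OC(=O)CH3: an acyloxy group → ester.
  CH(OCOCH3): pendant –OC(=O)CH3: an acyloxy group → ester.
  CHO: terminal –CHO: carbonyl C bonded to H and C → aldehyde.
Ester appears at: CH(OCOCH3), CH(OCOCH3), CH(COOCH3), CH(OCOCH3), CH(OCOCH3) → 5.

5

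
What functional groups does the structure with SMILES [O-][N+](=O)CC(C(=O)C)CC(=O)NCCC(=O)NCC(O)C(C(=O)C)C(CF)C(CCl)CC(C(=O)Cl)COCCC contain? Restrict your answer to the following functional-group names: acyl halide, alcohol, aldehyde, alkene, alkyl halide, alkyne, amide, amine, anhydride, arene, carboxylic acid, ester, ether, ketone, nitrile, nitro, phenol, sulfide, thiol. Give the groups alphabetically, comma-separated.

Taking each segment in turn:
  O2NCH2: –NO2 on carbon → nitro group.
  CH(COCH3): pendant –COCH3: carbonyl C bonded to two carbons → ketone.
  CH2CONHCH2: –C(=O)–N– linkage → amide (the N is not an amine).
  CH2CONHCH2: –C(=O)–N– linkage → amide (the N is not an amine).
  CH(OH): –OH on an sp³ carbon → alcohol (secondary).
  CH(COCH3): pendant –COCH3: carbonyl C bonded to two carbons → ketone.
  CH(CH2F): pendant –CH2X: halogen on sp³ carbon → alkyl halide.
  CH(CH2Cl): pendant –CH2X: halogen on sp³ carbon → alkyl halide.
  CH(COCl): pendant –C(=O)X: carbonyl C bonded to C and halogen → acyl halide.
  CH2OCH2: C–O–C with sp³ carbons on both sides and no adjacent C=O → ether.

acyl halide, alcohol, alkyl halide, amide, ether, ketone, nitro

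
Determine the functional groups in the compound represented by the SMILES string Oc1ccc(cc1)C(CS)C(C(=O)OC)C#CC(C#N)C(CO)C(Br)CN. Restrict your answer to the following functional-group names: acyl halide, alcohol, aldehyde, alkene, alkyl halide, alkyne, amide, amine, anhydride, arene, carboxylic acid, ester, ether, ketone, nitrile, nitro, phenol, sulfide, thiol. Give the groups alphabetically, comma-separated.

alcohol, alkyl halide, alkyne, amine, arene, ester, nitrile, phenol, thiol

Reading the structure from left to right:
  HOC6H4: –OH attached directly to an aromatic ring → phenol (not alcohol); the ring itself is an arene.
  CH(CH2SH): pendant –CH2SH → thiol.
  CH(COOCH3): pendant –COOCH3: carbonyl C bonded to C and –OCH3 → ester.
  C≡C: C≡C triple bond → alkyne.
  CH(CN): pendant –C≡N: nitrile.
  CH(CH2OH): pendant –CH2OH on an sp³ backbone C → alcohol.
  CH(Br): halogen on an sp³ carbon → alkyl halide.
  CH2NH2: –NH2 on an sp³ carbon with no adjacent C=O → amine.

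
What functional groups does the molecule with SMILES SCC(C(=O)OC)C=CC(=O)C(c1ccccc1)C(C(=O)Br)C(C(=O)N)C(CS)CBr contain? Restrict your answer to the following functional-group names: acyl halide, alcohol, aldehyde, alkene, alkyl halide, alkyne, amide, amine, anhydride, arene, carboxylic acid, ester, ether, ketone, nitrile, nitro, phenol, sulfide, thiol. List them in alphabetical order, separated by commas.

Taking each segment in turn:
  HSCH2: –SH on an sp³ carbon → thiol.
  CH(COOCH3): pendant –COOCH3: carbonyl C bonded to C and –OCH3 → ester.
  CH=CH: C=C double bond → alkene.
  CO: –C(=O)– with carbon on both sides → ketone.
  CH(C6H5): pendant –C6H5: benzene ring → arene.
  CH(COBr): pendant –C(=O)X: carbonyl C bonded to C and halogen → acyl halide.
  CH(CONH2): pendant –CONH2: carbonyl C bonded to C and N → amide.
  CH(CH2SH): pendant –CH2SH → thiol.
  CH2Br: halogen on an sp³ carbon → alkyl halide.

acyl halide, alkene, alkyl halide, amide, arene, ester, ketone, thiol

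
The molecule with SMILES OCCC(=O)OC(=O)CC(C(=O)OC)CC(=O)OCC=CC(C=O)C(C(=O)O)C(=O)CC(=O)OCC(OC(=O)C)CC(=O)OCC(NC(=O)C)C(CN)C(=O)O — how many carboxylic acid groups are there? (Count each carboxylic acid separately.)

2

Taking each segment in turn:
  HOCH2: HO– on an sp³ carbon → alcohol.
  CH2CO-O-COCH2: two acyl groups sharing one oxygen, –C(=O)–O–C(=O)– → anhydride.
  CH(COOCH3): pendant –COOCH3: carbonyl C bonded to C and –OCH3 → ester.
  CH2COOCH2: –C(=O)–O–C with C on the carbonyl side → ester.
  CH=CH: C=C double bond → alkene.
  CH(CHO): pendant –CHO: carbonyl C bonded to C and H → aldehyde.
  CH(COOH): pendant –COOH: carbonyl C bonded to C and –OH → carboxylic acid.
  CO: –C(=O)– with carbon on both sides → ketone.
  CH2COOCH2: –C(=O)–O–C with C on the carbonyl side → ester.
  CH(OCOCH3): pendant –OC(=O)CH3: an acyloxy group → ester.
  CH2COOCH2: –C(=O)–O–C with C on the carbonyl side → ester.
  CH(NHCOCH3): pendant –NHC(=O)CH3: N bonded to a carbonyl → amide (not amine).
  CH(CH2NH2): pendant –CH2NH2: N on sp³ C, no adjacent C=O → amine.
  COOH: –COOH: carbonyl C bonded to –OH and C → carboxylic acid (the –OH is not a separate alcohol).
Carboxylic acid appears at: CH(COOH), COOH → 2.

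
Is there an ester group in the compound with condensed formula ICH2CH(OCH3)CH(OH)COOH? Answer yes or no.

no

halogen on an sp³ carbon → alkyl halide.
pendant –OCH3: C–O–C with sp³ C, no adjacent C=O → ether.
–OH on an sp³ carbon → alcohol (secondary).
–COOH: carbonyl C bonded to –OH and C → carboxylic acid (the –OH is not a separate alcohol).
The groups actually present are: alcohol, alkyl halide, carboxylic acid, ether.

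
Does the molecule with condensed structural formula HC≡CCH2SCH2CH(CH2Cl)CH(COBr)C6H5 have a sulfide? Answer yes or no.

yes

C≡C triple bond → alkyne.
C–S–C linkage → sulfide (thioether).
pendant –CH2X: halogen on sp³ carbon → alkyl halide.
pendant –C(=O)X: carbonyl C bonded to C and halogen → acyl halide.
–C6H5 phenyl ring → arene.
The CH2SCH2 segment supplies the sulfide: C–S–C linkage → sulfide (thioether).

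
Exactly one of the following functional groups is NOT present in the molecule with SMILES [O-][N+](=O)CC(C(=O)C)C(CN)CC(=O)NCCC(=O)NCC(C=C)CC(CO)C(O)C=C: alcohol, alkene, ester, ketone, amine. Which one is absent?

alkene: present (CH(CH=CH2) — pendant –CH=CH2: C=C double bond → alkene).
ketone: present (CH(COCH3) — pendant –COCH3: carbonyl C bonded to two carbons → ketone).
alcohol: present (CH(CH2OH) — pendant –CH2OH on an sp³ backbone C → alcohol).
amine: present (CH(CH2NH2) — pendant –CH2NH2: N on sp³ C, no adjacent C=O → amine).
ester: no segment matches this pattern.

ester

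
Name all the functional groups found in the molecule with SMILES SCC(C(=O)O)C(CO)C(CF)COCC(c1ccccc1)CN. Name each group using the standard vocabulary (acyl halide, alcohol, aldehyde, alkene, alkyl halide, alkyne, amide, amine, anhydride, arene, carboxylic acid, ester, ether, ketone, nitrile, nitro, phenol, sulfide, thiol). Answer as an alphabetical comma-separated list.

alcohol, alkyl halide, amine, arene, carboxylic acid, ether, thiol

Working along the chain:
  HSCH2: –SH on an sp³ carbon → thiol.
  CH(COOH): pendant –COOH: carbonyl C bonded to C and –OH → carboxylic acid.
  CH(CH2OH): pendant –CH2OH on an sp³ backbone C → alcohol.
  CH(CH2F): pendant –CH2X: halogen on sp³ carbon → alkyl halide.
  CH2OCH2: C–O–C with sp³ carbons on both sides and no adjacent C=O → ether.
  CH(C6H5): pendant –C6H5: benzene ring → arene.
  CH2NH2: –NH2 on an sp³ carbon with no adjacent C=O → amine.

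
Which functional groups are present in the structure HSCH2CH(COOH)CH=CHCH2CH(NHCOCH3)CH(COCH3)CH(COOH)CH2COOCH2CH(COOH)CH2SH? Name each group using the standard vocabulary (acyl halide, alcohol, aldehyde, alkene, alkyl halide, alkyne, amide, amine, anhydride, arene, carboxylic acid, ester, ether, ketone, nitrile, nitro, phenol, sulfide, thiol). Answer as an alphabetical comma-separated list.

alkene, amide, carboxylic acid, ester, ketone, thiol

–SH on an sp³ carbon → thiol.
pendant –COOH: carbonyl C bonded to C and –OH → carboxylic acid.
C=C double bond → alkene.
pendant –NHC(=O)CH3: N bonded to a carbonyl → amide (not amine).
pendant –COCH3: carbonyl C bonded to two carbons → ketone.
pendant –COOH: carbonyl C bonded to C and –OH → carboxylic acid.
–C(=O)–O–C with C on the carbonyl side → ester.
pendant –COOH: carbonyl C bonded to C and –OH → carboxylic acid.
–SH on an sp³ carbon → thiol.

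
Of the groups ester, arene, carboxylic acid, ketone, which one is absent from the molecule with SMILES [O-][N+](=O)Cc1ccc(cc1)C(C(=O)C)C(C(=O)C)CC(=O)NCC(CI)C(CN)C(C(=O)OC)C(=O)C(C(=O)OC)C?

carboxylic acid

arene: present (C6H4 — para-disubstituted benzene ring → arene).
ester: present (CH(COOCH3) — pendant –COOCH3: carbonyl C bonded to C and –OCH3 → ester).
ketone: present (CH(COCH3) — pendant –COCH3: carbonyl C bonded to two carbons → ketone).
carboxylic acid: absent. In CH(COOCH3), the acyl oxygen is bonded to carbon (–O–C), not to H, so this is an ester. In CH2CONHCH2, the carbonyl is bonded to nitrogen, not to –OH; that is an amide.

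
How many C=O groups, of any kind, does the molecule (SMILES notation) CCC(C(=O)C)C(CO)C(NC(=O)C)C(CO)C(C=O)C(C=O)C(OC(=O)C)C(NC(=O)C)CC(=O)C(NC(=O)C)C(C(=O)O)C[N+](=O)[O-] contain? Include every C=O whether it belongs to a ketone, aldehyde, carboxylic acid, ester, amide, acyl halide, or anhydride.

9

CH(COCH3): ketone, 1 C=O (running total 1).
CH(NHCOCH3): amide, 1 C=O (running total 2).
CH(CHO): aldehyde, 1 C=O (running total 3).
CH(CHO): aldehyde, 1 C=O (running total 4).
CH(OCOCH3): ester, 1 C=O (running total 5).
CH(NHCOCH3): amide, 1 C=O (running total 6).
CO: ketone, 1 C=O (running total 7).
CH(NHCOCH3): amide, 1 C=O (running total 8).
CH(COOH): carboxylic acid, 1 C=O (running total 9).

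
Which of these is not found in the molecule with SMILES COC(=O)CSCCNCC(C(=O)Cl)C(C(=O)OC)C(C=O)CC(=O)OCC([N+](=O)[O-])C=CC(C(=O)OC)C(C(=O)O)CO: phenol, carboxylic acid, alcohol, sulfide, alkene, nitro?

alkene: present (CH=CH — C=C double bond → alkene).
alcohol: present (CH2OH — –OH on an sp³ carbon → alcohol).
carboxylic acid: present (CH(COOH) — pendant –COOH: carbonyl C bonded to C and –OH → carboxylic acid).
sulfide: present (CH2SCH2 — C–S–C linkage → sulfide (thioether)).
nitro: present (CH(NO2) — –NO2 on an sp³ carbon → nitro (the N=O is not a carbonyl)).
phenol: absent. In CH2OH, the –OH is on an sp³ carbon, not on an aromatic ring, so it is an alcohol.

phenol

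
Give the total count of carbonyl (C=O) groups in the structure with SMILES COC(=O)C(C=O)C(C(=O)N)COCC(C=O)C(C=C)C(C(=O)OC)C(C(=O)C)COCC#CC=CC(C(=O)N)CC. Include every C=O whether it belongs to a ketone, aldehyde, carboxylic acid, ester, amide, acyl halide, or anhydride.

7

CH3OOC: ester, 1 C=O (running total 1).
CH(CHO): aldehyde, 1 C=O (running total 2).
CH(CONH2): amide, 1 C=O (running total 3).
CH(CHO): aldehyde, 1 C=O (running total 4).
CH(COOCH3): ester, 1 C=O (running total 5).
CH(COCH3): ketone, 1 C=O (running total 6).
CH(CONH2): amide, 1 C=O (running total 7).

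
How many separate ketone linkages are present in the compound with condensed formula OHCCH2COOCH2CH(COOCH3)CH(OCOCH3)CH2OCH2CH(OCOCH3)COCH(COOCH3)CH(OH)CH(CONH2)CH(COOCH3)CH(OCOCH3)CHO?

Working along the chain:
  OHC: terminal –CHO: carbonyl C bonded to H and C → aldehyde.
  CH2COOCH2: –C(=O)–O–C with C on the carbonyl side → ester.
  CH(COOCH3): pendant –COOCH3: carbonyl C bonded to C and –OCH3 → ester.
  CH(OCOCH3): pendant –OC(=O)CH3: an acyloxy group → ester.
  CH2OCH2: C–O–C with sp³ carbons on both sides and no adjacent C=O → ether.
  CH(OCOCH3): pendant –OC(=O)CH3: an acyloxy group → ester.
  CO: –C(=O)– with carbon on both sides → ketone.
  CH(COOCH3): pendant –COOCH3: carbonyl C bonded to C and –OCH3 → ester.
  CH(OH): –OH on an sp³ carbon → alcohol (secondary).
  CH(CONH2): pendant –CONH2: carbonyl C bonded to C and N → amide.
  CH(COOCH3): pendant –COOCH3: carbonyl C bonded to C and –OCH3 → ester.
  CH(OCOCH3): pendant –OC(=O)CH3: an acyloxy group → ester.
  CHO: terminal –CHO: carbonyl C bonded to H and C → aldehyde.
Ketone appears at: CO → 1.

1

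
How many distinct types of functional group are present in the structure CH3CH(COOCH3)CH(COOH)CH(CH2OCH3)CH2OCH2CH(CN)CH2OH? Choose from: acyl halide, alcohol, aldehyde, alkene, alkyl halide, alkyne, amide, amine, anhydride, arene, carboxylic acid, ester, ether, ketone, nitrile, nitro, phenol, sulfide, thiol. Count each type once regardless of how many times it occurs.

5

pendant –COOCH3: carbonyl C bonded to C and –OCH3 → ester.
pendant –COOH: carbonyl C bonded to C and –OH → carboxylic acid.
pendant –CH2OCH3: C–O–C linkage → ether.
C–O–C with sp³ carbons on both sides and no adjacent C=O → ether.
pendant –C≡N: nitrile.
–OH on an sp³ carbon → alcohol.
Distinct types present: alcohol, carboxylic acid, ester, ether, nitrile.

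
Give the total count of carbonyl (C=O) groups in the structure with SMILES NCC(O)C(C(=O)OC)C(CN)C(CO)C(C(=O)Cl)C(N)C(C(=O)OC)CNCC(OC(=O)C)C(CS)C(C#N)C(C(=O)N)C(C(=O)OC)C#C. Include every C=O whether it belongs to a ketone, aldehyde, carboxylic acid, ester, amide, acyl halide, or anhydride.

6

CH(COOCH3): ester, 1 C=O (running total 1).
CH(COCl): acyl halide, 1 C=O (running total 2).
CH(COOCH3): ester, 1 C=O (running total 3).
CH(OCOCH3): ester, 1 C=O (running total 4).
CH(CONH2): amide, 1 C=O (running total 5).
CH(COOCH3): ester, 1 C=O (running total 6).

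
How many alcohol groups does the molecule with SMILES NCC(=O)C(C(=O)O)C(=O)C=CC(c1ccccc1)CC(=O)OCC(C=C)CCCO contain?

–NH2 on an sp³ carbon with no adjacent C=O → amine.
–C(=O)– with carbon on both sides → ketone.
pendant –COOH: carbonyl C bonded to C and –OH → carboxylic acid.
–C(=O)– with carbon on both sides → ketone.
C=C double bond → alkene.
pendant –C6H5: benzene ring → arene.
–C(=O)–O–C with C on the carbonyl side → ester.
pendant –CH=CH2: C=C double bond → alkene.
–OH on an sp³ carbon → alcohol.
Alcohol appears at: CH2OH → 1.

1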